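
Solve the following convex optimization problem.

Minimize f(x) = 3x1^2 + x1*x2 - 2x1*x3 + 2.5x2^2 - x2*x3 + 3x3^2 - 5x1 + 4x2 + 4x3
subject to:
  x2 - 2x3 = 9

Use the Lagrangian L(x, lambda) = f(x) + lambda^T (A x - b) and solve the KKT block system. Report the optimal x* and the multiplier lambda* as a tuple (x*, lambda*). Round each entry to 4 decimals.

Form the Lagrangian:
  L(x, lambda) = (1/2) x^T Q x + c^T x + lambda^T (A x - b)
Stationarity (grad_x L = 0): Q x + c + A^T lambda = 0.
Primal feasibility: A x = b.

This gives the KKT block system:
  [ Q   A^T ] [ x     ]   [-c ]
  [ A    0  ] [ lambda ] = [ b ]

Solving the linear system:
  x*      = (-0.6667, 0.5455, -4.2273)
  lambda* = (-10.2879)
  f(x*)   = 40.5985

x* = (-0.6667, 0.5455, -4.2273), lambda* = (-10.2879)


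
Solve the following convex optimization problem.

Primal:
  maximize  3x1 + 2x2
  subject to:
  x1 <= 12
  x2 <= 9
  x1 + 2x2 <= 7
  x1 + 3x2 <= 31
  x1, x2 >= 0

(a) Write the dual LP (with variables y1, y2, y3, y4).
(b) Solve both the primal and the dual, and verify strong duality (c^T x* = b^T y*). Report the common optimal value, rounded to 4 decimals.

The standard primal-dual pair for 'max c^T x s.t. A x <= b, x >= 0' is:
  Dual:  min b^T y  s.t.  A^T y >= c,  y >= 0.

So the dual LP is:
  minimize  12y1 + 9y2 + 7y3 + 31y4
  subject to:
    y1 + y3 + y4 >= 3
    y2 + 2y3 + 3y4 >= 2
    y1, y2, y3, y4 >= 0

Solving the primal: x* = (7, 0).
  primal value c^T x* = 21.
Solving the dual: y* = (0, 0, 3, 0).
  dual value b^T y* = 21.
Strong duality: c^T x* = b^T y*. Confirmed.

21


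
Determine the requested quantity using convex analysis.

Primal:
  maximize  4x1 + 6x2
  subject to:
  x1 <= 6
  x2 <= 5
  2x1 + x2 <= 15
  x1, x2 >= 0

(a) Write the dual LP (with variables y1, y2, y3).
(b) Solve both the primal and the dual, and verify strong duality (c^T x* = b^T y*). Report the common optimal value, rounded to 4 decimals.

The standard primal-dual pair for 'max c^T x s.t. A x <= b, x >= 0' is:
  Dual:  min b^T y  s.t.  A^T y >= c,  y >= 0.

So the dual LP is:
  minimize  6y1 + 5y2 + 15y3
  subject to:
    y1 + 2y3 >= 4
    y2 + y3 >= 6
    y1, y2, y3 >= 0

Solving the primal: x* = (5, 5).
  primal value c^T x* = 50.
Solving the dual: y* = (0, 4, 2).
  dual value b^T y* = 50.
Strong duality: c^T x* = b^T y*. Confirmed.

50


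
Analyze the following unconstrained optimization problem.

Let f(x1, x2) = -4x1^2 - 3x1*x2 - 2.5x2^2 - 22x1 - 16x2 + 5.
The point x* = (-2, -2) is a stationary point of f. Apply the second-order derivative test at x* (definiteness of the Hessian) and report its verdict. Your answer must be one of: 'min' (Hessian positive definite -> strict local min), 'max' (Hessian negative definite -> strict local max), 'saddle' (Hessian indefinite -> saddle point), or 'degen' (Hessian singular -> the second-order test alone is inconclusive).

Compute the Hessian H = grad^2 f:
  H = [[-8, -3], [-3, -5]]
Verify stationarity: grad f(x*) = H x* + g = (0, 0).
Eigenvalues of H: -9.8541, -3.1459.
Both eigenvalues < 0, so H is negative definite -> x* is a strict local max.

max


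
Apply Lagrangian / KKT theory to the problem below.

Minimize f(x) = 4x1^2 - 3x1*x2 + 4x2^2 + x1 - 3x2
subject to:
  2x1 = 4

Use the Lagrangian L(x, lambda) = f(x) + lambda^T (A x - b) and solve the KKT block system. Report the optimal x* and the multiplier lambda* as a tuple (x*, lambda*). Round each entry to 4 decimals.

Form the Lagrangian:
  L(x, lambda) = (1/2) x^T Q x + c^T x + lambda^T (A x - b)
Stationarity (grad_x L = 0): Q x + c + A^T lambda = 0.
Primal feasibility: A x = b.

This gives the KKT block system:
  [ Q   A^T ] [ x     ]   [-c ]
  [ A    0  ] [ lambda ] = [ b ]

Solving the linear system:
  x*      = (2, 1.125)
  lambda* = (-6.8125)
  f(x*)   = 12.9375

x* = (2, 1.125), lambda* = (-6.8125)


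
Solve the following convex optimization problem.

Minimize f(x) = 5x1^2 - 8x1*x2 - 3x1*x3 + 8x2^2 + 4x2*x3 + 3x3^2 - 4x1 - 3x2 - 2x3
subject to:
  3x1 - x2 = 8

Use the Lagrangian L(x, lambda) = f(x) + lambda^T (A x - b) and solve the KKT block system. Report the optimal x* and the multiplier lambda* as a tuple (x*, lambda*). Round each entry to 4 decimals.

Form the Lagrangian:
  L(x, lambda) = (1/2) x^T Q x + c^T x + lambda^T (A x - b)
Stationarity (grad_x L = 0): Q x + c + A^T lambda = 0.
Primal feasibility: A x = b.

This gives the KKT block system:
  [ Q   A^T ] [ x     ]   [-c ]
  [ A    0  ] [ lambda ] = [ b ]

Solving the linear system:
  x*      = (3.0486, 1.1459, 1.0937)
  lambda* = (-4.6793)
  f(x*)   = 9.8072

x* = (3.0486, 1.1459, 1.0937), lambda* = (-4.6793)


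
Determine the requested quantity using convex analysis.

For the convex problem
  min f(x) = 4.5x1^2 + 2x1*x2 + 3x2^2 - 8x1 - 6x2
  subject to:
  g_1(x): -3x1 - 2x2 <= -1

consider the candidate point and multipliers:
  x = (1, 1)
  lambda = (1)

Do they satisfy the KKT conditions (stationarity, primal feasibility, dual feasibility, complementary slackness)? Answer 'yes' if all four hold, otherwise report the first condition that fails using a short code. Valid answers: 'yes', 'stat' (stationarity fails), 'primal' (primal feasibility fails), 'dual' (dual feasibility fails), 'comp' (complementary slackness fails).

Gradient of f: grad f(x) = Q x + c = (3, 2)
Constraint values g_i(x) = a_i^T x - b_i:
  g_1((1, 1)) = -4
Stationarity residual: grad f(x) + sum_i lambda_i a_i = (0, 0)
  -> stationarity OK
Primal feasibility (all g_i <= 0): OK
Dual feasibility (all lambda_i >= 0): OK
Complementary slackness (lambda_i * g_i(x) = 0 for all i): FAILS

Verdict: the first failing condition is complementary_slackness -> comp.

comp


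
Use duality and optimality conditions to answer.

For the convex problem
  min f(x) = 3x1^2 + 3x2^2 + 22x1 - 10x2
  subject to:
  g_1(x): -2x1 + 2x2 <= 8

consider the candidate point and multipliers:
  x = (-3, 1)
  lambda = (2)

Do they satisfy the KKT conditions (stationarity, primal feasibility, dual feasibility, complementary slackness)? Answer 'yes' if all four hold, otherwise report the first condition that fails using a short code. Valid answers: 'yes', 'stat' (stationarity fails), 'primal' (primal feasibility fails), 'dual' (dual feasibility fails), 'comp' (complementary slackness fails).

Gradient of f: grad f(x) = Q x + c = (4, -4)
Constraint values g_i(x) = a_i^T x - b_i:
  g_1((-3, 1)) = 0
Stationarity residual: grad f(x) + sum_i lambda_i a_i = (0, 0)
  -> stationarity OK
Primal feasibility (all g_i <= 0): OK
Dual feasibility (all lambda_i >= 0): OK
Complementary slackness (lambda_i * g_i(x) = 0 for all i): OK

Verdict: yes, KKT holds.

yes


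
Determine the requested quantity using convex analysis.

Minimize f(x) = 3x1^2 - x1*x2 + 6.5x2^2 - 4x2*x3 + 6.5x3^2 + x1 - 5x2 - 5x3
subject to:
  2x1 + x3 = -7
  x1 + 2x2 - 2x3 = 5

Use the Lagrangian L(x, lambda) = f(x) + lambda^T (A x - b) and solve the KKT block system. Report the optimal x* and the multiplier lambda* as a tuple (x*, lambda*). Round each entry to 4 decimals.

Form the Lagrangian:
  L(x, lambda) = (1/2) x^T Q x + c^T x + lambda^T (A x - b)
Stationarity (grad_x L = 0): Q x + c + A^T lambda = 0.
Primal feasibility: A x = b.

This gives the KKT block system:
  [ Q   A^T ] [ x     ]   [-c ]
  [ A    0  ] [ lambda ] = [ b ]

Solving the linear system:
  x*      = (-2.4005, 1.5012, -2.199)
  lambda* = (13.8801, -12.8561)
  f(x*)   = 81.265

x* = (-2.4005, 1.5012, -2.199), lambda* = (13.8801, -12.8561)


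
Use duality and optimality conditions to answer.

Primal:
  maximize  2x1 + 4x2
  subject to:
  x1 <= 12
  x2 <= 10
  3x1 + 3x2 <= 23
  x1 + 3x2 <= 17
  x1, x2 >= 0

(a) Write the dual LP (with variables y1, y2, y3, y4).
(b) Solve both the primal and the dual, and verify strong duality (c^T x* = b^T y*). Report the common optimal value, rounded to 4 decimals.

The standard primal-dual pair for 'max c^T x s.t. A x <= b, x >= 0' is:
  Dual:  min b^T y  s.t.  A^T y >= c,  y >= 0.

So the dual LP is:
  minimize  12y1 + 10y2 + 23y3 + 17y4
  subject to:
    y1 + 3y3 + y4 >= 2
    y2 + 3y3 + 3y4 >= 4
    y1, y2, y3, y4 >= 0

Solving the primal: x* = (3, 4.6667).
  primal value c^T x* = 24.6667.
Solving the dual: y* = (0, 0, 0.3333, 1).
  dual value b^T y* = 24.6667.
Strong duality: c^T x* = b^T y*. Confirmed.

24.6667


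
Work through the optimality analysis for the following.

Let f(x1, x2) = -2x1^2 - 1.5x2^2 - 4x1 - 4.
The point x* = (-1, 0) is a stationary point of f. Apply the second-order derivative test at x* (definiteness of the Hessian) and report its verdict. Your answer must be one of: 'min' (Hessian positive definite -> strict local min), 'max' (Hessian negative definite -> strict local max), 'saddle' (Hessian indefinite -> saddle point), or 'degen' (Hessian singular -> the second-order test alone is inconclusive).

Compute the Hessian H = grad^2 f:
  H = [[-4, 0], [0, -3]]
Verify stationarity: grad f(x*) = H x* + g = (0, 0).
Eigenvalues of H: -4, -3.
Both eigenvalues < 0, so H is negative definite -> x* is a strict local max.

max


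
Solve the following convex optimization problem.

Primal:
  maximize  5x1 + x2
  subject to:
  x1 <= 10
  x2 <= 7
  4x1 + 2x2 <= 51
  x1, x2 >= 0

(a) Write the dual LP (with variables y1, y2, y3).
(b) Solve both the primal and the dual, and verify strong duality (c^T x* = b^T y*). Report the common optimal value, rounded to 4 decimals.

The standard primal-dual pair for 'max c^T x s.t. A x <= b, x >= 0' is:
  Dual:  min b^T y  s.t.  A^T y >= c,  y >= 0.

So the dual LP is:
  minimize  10y1 + 7y2 + 51y3
  subject to:
    y1 + 4y3 >= 5
    y2 + 2y3 >= 1
    y1, y2, y3 >= 0

Solving the primal: x* = (10, 5.5).
  primal value c^T x* = 55.5.
Solving the dual: y* = (3, 0, 0.5).
  dual value b^T y* = 55.5.
Strong duality: c^T x* = b^T y*. Confirmed.

55.5


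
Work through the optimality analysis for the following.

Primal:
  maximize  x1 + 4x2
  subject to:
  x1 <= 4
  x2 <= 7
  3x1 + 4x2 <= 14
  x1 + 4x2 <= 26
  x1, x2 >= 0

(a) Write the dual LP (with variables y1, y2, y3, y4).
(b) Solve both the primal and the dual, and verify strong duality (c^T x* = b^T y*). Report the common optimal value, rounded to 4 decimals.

The standard primal-dual pair for 'max c^T x s.t. A x <= b, x >= 0' is:
  Dual:  min b^T y  s.t.  A^T y >= c,  y >= 0.

So the dual LP is:
  minimize  4y1 + 7y2 + 14y3 + 26y4
  subject to:
    y1 + 3y3 + y4 >= 1
    y2 + 4y3 + 4y4 >= 4
    y1, y2, y3, y4 >= 0

Solving the primal: x* = (0, 3.5).
  primal value c^T x* = 14.
Solving the dual: y* = (0, 0, 1, 0).
  dual value b^T y* = 14.
Strong duality: c^T x* = b^T y*. Confirmed.

14


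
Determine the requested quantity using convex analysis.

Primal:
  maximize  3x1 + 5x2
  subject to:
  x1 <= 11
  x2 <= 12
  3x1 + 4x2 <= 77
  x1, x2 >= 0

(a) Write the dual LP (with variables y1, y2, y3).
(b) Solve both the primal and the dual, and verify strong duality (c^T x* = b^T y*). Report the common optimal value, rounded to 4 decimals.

The standard primal-dual pair for 'max c^T x s.t. A x <= b, x >= 0' is:
  Dual:  min b^T y  s.t.  A^T y >= c,  y >= 0.

So the dual LP is:
  minimize  11y1 + 12y2 + 77y3
  subject to:
    y1 + 3y3 >= 3
    y2 + 4y3 >= 5
    y1, y2, y3 >= 0

Solving the primal: x* = (9.6667, 12).
  primal value c^T x* = 89.
Solving the dual: y* = (0, 1, 1).
  dual value b^T y* = 89.
Strong duality: c^T x* = b^T y*. Confirmed.

89


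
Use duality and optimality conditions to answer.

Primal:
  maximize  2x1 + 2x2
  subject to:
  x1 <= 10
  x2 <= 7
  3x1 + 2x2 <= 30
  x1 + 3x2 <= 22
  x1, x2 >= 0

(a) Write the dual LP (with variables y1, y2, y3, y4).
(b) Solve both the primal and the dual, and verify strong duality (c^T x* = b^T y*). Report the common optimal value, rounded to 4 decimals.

The standard primal-dual pair for 'max c^T x s.t. A x <= b, x >= 0' is:
  Dual:  min b^T y  s.t.  A^T y >= c,  y >= 0.

So the dual LP is:
  minimize  10y1 + 7y2 + 30y3 + 22y4
  subject to:
    y1 + 3y3 + y4 >= 2
    y2 + 2y3 + 3y4 >= 2
    y1, y2, y3, y4 >= 0

Solving the primal: x* = (6.5714, 5.1429).
  primal value c^T x* = 23.4286.
Solving the dual: y* = (0, 0, 0.5714, 0.2857).
  dual value b^T y* = 23.4286.
Strong duality: c^T x* = b^T y*. Confirmed.

23.4286


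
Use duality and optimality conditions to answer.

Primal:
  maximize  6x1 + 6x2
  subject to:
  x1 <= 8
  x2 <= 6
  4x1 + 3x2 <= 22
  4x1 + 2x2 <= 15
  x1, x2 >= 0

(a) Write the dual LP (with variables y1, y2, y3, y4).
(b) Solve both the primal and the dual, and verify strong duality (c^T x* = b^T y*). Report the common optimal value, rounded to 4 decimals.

The standard primal-dual pair for 'max c^T x s.t. A x <= b, x >= 0' is:
  Dual:  min b^T y  s.t.  A^T y >= c,  y >= 0.

So the dual LP is:
  minimize  8y1 + 6y2 + 22y3 + 15y4
  subject to:
    y1 + 4y3 + 4y4 >= 6
    y2 + 3y3 + 2y4 >= 6
    y1, y2, y3, y4 >= 0

Solving the primal: x* = (0.75, 6).
  primal value c^T x* = 40.5.
Solving the dual: y* = (0, 3, 0, 1.5).
  dual value b^T y* = 40.5.
Strong duality: c^T x* = b^T y*. Confirmed.

40.5


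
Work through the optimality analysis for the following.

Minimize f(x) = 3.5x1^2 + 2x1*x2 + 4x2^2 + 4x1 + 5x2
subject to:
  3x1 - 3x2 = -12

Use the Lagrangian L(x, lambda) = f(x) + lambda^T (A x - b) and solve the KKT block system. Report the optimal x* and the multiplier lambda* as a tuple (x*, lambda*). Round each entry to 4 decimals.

Form the Lagrangian:
  L(x, lambda) = (1/2) x^T Q x + c^T x + lambda^T (A x - b)
Stationarity (grad_x L = 0): Q x + c + A^T lambda = 0.
Primal feasibility: A x = b.

This gives the KKT block system:
  [ Q   A^T ] [ x     ]   [-c ]
  [ A    0  ] [ lambda ] = [ b ]

Solving the linear system:
  x*      = (-2.5789, 1.4211)
  lambda* = (3.7368)
  f(x*)   = 20.8158

x* = (-2.5789, 1.4211), lambda* = (3.7368)


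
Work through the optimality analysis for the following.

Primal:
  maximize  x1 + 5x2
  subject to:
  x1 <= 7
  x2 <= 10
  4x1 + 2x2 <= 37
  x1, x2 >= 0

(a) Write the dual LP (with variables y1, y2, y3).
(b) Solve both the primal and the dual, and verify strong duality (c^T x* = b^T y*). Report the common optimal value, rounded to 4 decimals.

The standard primal-dual pair for 'max c^T x s.t. A x <= b, x >= 0' is:
  Dual:  min b^T y  s.t.  A^T y >= c,  y >= 0.

So the dual LP is:
  minimize  7y1 + 10y2 + 37y3
  subject to:
    y1 + 4y3 >= 1
    y2 + 2y3 >= 5
    y1, y2, y3 >= 0

Solving the primal: x* = (4.25, 10).
  primal value c^T x* = 54.25.
Solving the dual: y* = (0, 4.5, 0.25).
  dual value b^T y* = 54.25.
Strong duality: c^T x* = b^T y*. Confirmed.

54.25


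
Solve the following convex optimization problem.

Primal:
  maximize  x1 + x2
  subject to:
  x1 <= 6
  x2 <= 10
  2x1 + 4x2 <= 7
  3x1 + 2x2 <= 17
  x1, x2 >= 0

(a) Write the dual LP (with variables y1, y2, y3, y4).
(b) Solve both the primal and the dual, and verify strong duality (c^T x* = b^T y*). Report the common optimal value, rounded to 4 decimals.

The standard primal-dual pair for 'max c^T x s.t. A x <= b, x >= 0' is:
  Dual:  min b^T y  s.t.  A^T y >= c,  y >= 0.

So the dual LP is:
  minimize  6y1 + 10y2 + 7y3 + 17y4
  subject to:
    y1 + 2y3 + 3y4 >= 1
    y2 + 4y3 + 2y4 >= 1
    y1, y2, y3, y4 >= 0

Solving the primal: x* = (3.5, 0).
  primal value c^T x* = 3.5.
Solving the dual: y* = (0, 0, 0.5, 0).
  dual value b^T y* = 3.5.
Strong duality: c^T x* = b^T y*. Confirmed.

3.5


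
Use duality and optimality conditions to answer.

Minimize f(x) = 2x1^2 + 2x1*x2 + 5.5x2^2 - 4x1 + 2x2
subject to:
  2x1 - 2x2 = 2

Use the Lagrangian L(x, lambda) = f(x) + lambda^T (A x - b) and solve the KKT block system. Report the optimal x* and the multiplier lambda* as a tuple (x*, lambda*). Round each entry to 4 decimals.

Form the Lagrangian:
  L(x, lambda) = (1/2) x^T Q x + c^T x + lambda^T (A x - b)
Stationarity (grad_x L = 0): Q x + c + A^T lambda = 0.
Primal feasibility: A x = b.

This gives the KKT block system:
  [ Q   A^T ] [ x     ]   [-c ]
  [ A    0  ] [ lambda ] = [ b ]

Solving the linear system:
  x*      = (0.7895, -0.2105)
  lambda* = (0.6316)
  f(x*)   = -2.4211

x* = (0.7895, -0.2105), lambda* = (0.6316)


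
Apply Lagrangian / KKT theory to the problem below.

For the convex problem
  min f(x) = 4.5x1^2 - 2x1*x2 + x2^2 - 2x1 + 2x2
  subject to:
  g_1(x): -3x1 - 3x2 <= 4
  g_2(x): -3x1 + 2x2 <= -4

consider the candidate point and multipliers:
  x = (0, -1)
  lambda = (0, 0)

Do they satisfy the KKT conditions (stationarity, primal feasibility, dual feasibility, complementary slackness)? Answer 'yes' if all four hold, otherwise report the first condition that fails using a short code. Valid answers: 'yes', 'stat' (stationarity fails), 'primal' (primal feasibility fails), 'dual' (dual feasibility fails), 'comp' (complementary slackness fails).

Gradient of f: grad f(x) = Q x + c = (0, 0)
Constraint values g_i(x) = a_i^T x - b_i:
  g_1((0, -1)) = -1
  g_2((0, -1)) = 2
Stationarity residual: grad f(x) + sum_i lambda_i a_i = (0, 0)
  -> stationarity OK
Primal feasibility (all g_i <= 0): FAILS
Dual feasibility (all lambda_i >= 0): OK
Complementary slackness (lambda_i * g_i(x) = 0 for all i): OK

Verdict: the first failing condition is primal_feasibility -> primal.

primal


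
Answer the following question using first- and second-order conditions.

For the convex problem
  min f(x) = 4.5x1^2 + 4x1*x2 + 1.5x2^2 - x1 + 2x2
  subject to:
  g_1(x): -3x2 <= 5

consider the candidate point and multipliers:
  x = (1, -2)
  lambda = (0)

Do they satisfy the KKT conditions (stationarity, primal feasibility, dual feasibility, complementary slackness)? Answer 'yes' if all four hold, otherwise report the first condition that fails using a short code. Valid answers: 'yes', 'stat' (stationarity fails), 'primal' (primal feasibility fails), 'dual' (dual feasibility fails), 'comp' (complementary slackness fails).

Gradient of f: grad f(x) = Q x + c = (0, 0)
Constraint values g_i(x) = a_i^T x - b_i:
  g_1((1, -2)) = 1
Stationarity residual: grad f(x) + sum_i lambda_i a_i = (0, 0)
  -> stationarity OK
Primal feasibility (all g_i <= 0): FAILS
Dual feasibility (all lambda_i >= 0): OK
Complementary slackness (lambda_i * g_i(x) = 0 for all i): OK

Verdict: the first failing condition is primal_feasibility -> primal.

primal


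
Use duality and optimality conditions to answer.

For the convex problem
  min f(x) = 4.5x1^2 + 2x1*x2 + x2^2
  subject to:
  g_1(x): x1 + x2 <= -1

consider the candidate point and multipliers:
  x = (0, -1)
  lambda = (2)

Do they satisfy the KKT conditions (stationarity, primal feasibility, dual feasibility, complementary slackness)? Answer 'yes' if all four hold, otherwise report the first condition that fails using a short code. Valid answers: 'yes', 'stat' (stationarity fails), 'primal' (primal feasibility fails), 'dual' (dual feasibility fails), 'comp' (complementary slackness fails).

Gradient of f: grad f(x) = Q x + c = (-2, -2)
Constraint values g_i(x) = a_i^T x - b_i:
  g_1((0, -1)) = 0
Stationarity residual: grad f(x) + sum_i lambda_i a_i = (0, 0)
  -> stationarity OK
Primal feasibility (all g_i <= 0): OK
Dual feasibility (all lambda_i >= 0): OK
Complementary slackness (lambda_i * g_i(x) = 0 for all i): OK

Verdict: yes, KKT holds.

yes


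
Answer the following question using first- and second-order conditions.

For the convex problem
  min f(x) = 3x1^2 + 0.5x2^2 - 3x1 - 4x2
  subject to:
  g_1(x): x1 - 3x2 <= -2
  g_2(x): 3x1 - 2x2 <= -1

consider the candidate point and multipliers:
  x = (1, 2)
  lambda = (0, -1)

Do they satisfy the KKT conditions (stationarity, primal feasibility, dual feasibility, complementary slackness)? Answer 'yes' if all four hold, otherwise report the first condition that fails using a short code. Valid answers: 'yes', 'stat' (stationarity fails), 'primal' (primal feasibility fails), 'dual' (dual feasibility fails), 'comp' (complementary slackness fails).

Gradient of f: grad f(x) = Q x + c = (3, -2)
Constraint values g_i(x) = a_i^T x - b_i:
  g_1((1, 2)) = -3
  g_2((1, 2)) = 0
Stationarity residual: grad f(x) + sum_i lambda_i a_i = (0, 0)
  -> stationarity OK
Primal feasibility (all g_i <= 0): OK
Dual feasibility (all lambda_i >= 0): FAILS
Complementary slackness (lambda_i * g_i(x) = 0 for all i): OK

Verdict: the first failing condition is dual_feasibility -> dual.

dual


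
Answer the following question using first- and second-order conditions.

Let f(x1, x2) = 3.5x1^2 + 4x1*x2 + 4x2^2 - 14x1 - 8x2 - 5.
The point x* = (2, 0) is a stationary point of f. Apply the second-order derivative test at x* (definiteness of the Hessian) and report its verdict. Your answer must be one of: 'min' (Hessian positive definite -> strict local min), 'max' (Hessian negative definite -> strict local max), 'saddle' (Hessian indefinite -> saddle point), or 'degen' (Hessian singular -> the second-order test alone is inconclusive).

Compute the Hessian H = grad^2 f:
  H = [[7, 4], [4, 8]]
Verify stationarity: grad f(x*) = H x* + g = (0, 0).
Eigenvalues of H: 3.4689, 11.5311.
Both eigenvalues > 0, so H is positive definite -> x* is a strict local min.

min


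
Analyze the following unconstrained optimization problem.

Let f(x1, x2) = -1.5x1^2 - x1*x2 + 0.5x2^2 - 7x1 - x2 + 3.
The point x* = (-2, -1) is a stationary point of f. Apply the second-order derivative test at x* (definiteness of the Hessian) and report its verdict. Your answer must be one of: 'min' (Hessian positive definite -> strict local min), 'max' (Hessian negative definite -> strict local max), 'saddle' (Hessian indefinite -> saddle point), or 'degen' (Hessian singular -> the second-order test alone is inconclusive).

Compute the Hessian H = grad^2 f:
  H = [[-3, -1], [-1, 1]]
Verify stationarity: grad f(x*) = H x* + g = (0, 0).
Eigenvalues of H: -3.2361, 1.2361.
Eigenvalues have mixed signs, so H is indefinite -> x* is a saddle point.

saddle


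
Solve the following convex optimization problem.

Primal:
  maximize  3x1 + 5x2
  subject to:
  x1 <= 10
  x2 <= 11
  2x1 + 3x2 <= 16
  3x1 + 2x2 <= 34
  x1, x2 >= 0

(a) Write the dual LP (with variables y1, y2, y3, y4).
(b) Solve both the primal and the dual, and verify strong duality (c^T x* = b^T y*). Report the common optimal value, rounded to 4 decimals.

The standard primal-dual pair for 'max c^T x s.t. A x <= b, x >= 0' is:
  Dual:  min b^T y  s.t.  A^T y >= c,  y >= 0.

So the dual LP is:
  minimize  10y1 + 11y2 + 16y3 + 34y4
  subject to:
    y1 + 2y3 + 3y4 >= 3
    y2 + 3y3 + 2y4 >= 5
    y1, y2, y3, y4 >= 0

Solving the primal: x* = (0, 5.3333).
  primal value c^T x* = 26.6667.
Solving the dual: y* = (0, 0, 1.6667, 0).
  dual value b^T y* = 26.6667.
Strong duality: c^T x* = b^T y*. Confirmed.

26.6667


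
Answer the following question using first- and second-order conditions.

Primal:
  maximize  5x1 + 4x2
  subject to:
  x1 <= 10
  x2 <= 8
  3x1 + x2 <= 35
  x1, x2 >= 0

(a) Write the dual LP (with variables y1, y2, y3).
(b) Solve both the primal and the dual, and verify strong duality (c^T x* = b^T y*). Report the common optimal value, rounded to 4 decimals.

The standard primal-dual pair for 'max c^T x s.t. A x <= b, x >= 0' is:
  Dual:  min b^T y  s.t.  A^T y >= c,  y >= 0.

So the dual LP is:
  minimize  10y1 + 8y2 + 35y3
  subject to:
    y1 + 3y3 >= 5
    y2 + y3 >= 4
    y1, y2, y3 >= 0

Solving the primal: x* = (9, 8).
  primal value c^T x* = 77.
Solving the dual: y* = (0, 2.3333, 1.6667).
  dual value b^T y* = 77.
Strong duality: c^T x* = b^T y*. Confirmed.

77


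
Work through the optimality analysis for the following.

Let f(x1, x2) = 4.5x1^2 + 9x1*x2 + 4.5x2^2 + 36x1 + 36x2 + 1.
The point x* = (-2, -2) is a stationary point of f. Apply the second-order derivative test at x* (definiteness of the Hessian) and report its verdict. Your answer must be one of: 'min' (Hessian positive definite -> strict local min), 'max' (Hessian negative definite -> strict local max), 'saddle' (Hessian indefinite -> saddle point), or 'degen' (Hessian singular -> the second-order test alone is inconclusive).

Compute the Hessian H = grad^2 f:
  H = [[9, 9], [9, 9]]
Verify stationarity: grad f(x*) = H x* + g = (0, 0).
Eigenvalues of H: 0, 18.
H has a zero eigenvalue (singular; positive semidefinite but not definite), so H is neither positive definite, negative definite, nor indefinite. The second-order test alone is inconclusive -> degen.
(Indeed, f is constant along the null direction of H through x*, so x* is not a strict local extremum.)

degen


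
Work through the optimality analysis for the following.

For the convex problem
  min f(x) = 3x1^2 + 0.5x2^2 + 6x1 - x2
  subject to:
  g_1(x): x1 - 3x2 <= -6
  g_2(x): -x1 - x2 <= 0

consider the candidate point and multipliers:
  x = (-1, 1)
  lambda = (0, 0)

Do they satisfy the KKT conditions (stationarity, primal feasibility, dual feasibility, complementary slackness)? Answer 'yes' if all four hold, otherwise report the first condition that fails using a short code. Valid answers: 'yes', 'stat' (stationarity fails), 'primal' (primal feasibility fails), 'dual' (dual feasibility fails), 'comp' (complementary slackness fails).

Gradient of f: grad f(x) = Q x + c = (0, 0)
Constraint values g_i(x) = a_i^T x - b_i:
  g_1((-1, 1)) = 2
  g_2((-1, 1)) = 0
Stationarity residual: grad f(x) + sum_i lambda_i a_i = (0, 0)
  -> stationarity OK
Primal feasibility (all g_i <= 0): FAILS
Dual feasibility (all lambda_i >= 0): OK
Complementary slackness (lambda_i * g_i(x) = 0 for all i): OK

Verdict: the first failing condition is primal_feasibility -> primal.

primal


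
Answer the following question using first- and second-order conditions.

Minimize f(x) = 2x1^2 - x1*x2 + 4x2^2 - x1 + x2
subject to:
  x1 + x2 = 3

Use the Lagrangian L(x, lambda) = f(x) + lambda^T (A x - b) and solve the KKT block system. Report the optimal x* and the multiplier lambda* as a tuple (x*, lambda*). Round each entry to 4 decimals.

Form the Lagrangian:
  L(x, lambda) = (1/2) x^T Q x + c^T x + lambda^T (A x - b)
Stationarity (grad_x L = 0): Q x + c + A^T lambda = 0.
Primal feasibility: A x = b.

This gives the KKT block system:
  [ Q   A^T ] [ x     ]   [-c ]
  [ A    0  ] [ lambda ] = [ b ]

Solving the linear system:
  x*      = (2.0714, 0.9286)
  lambda* = (-6.3571)
  f(x*)   = 8.9643

x* = (2.0714, 0.9286), lambda* = (-6.3571)


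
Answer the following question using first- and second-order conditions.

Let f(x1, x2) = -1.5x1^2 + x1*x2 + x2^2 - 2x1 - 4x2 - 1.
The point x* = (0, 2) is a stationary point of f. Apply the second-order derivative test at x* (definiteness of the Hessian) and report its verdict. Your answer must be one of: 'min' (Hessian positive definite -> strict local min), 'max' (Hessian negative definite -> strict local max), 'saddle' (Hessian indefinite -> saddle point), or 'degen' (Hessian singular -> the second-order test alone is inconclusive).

Compute the Hessian H = grad^2 f:
  H = [[-3, 1], [1, 2]]
Verify stationarity: grad f(x*) = H x* + g = (0, 0).
Eigenvalues of H: -3.1926, 2.1926.
Eigenvalues have mixed signs, so H is indefinite -> x* is a saddle point.

saddle


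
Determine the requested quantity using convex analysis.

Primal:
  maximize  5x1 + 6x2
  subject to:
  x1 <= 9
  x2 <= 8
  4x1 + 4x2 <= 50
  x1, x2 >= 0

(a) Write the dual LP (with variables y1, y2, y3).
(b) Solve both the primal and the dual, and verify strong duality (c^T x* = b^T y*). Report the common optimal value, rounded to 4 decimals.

The standard primal-dual pair for 'max c^T x s.t. A x <= b, x >= 0' is:
  Dual:  min b^T y  s.t.  A^T y >= c,  y >= 0.

So the dual LP is:
  minimize  9y1 + 8y2 + 50y3
  subject to:
    y1 + 4y3 >= 5
    y2 + 4y3 >= 6
    y1, y2, y3 >= 0

Solving the primal: x* = (4.5, 8).
  primal value c^T x* = 70.5.
Solving the dual: y* = (0, 1, 1.25).
  dual value b^T y* = 70.5.
Strong duality: c^T x* = b^T y*. Confirmed.

70.5


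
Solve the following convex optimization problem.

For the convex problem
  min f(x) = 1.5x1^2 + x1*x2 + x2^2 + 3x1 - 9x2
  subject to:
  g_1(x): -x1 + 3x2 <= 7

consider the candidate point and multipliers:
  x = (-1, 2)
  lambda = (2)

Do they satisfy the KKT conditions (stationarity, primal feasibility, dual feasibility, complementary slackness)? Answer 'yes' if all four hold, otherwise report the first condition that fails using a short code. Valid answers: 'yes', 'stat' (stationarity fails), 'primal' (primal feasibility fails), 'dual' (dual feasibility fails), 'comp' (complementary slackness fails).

Gradient of f: grad f(x) = Q x + c = (2, -6)
Constraint values g_i(x) = a_i^T x - b_i:
  g_1((-1, 2)) = 0
Stationarity residual: grad f(x) + sum_i lambda_i a_i = (0, 0)
  -> stationarity OK
Primal feasibility (all g_i <= 0): OK
Dual feasibility (all lambda_i >= 0): OK
Complementary slackness (lambda_i * g_i(x) = 0 for all i): OK

Verdict: yes, KKT holds.

yes


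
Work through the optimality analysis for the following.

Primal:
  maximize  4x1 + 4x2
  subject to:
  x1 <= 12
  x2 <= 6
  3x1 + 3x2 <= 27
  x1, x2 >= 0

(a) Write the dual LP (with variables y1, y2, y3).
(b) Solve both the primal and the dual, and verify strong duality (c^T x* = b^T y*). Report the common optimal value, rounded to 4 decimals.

The standard primal-dual pair for 'max c^T x s.t. A x <= b, x >= 0' is:
  Dual:  min b^T y  s.t.  A^T y >= c,  y >= 0.

So the dual LP is:
  minimize  12y1 + 6y2 + 27y3
  subject to:
    y1 + 3y3 >= 4
    y2 + 3y3 >= 4
    y1, y2, y3 >= 0

Solving the primal: x* = (9, 0).
  primal value c^T x* = 36.
Solving the dual: y* = (0, 0, 1.3333).
  dual value b^T y* = 36.
Strong duality: c^T x* = b^T y*. Confirmed.

36


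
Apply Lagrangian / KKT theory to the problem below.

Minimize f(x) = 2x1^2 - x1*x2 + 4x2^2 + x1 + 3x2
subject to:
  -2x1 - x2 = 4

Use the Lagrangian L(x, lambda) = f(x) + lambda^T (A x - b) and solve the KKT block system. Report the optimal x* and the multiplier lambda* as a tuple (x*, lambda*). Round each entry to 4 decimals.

Form the Lagrangian:
  L(x, lambda) = (1/2) x^T Q x + c^T x + lambda^T (A x - b)
Stationarity (grad_x L = 0): Q x + c + A^T lambda = 0.
Primal feasibility: A x = b.

This gives the KKT block system:
  [ Q   A^T ] [ x     ]   [-c ]
  [ A    0  ] [ lambda ] = [ b ]

Solving the linear system:
  x*      = (-1.575, -0.85)
  lambda* = (-2.225)
  f(x*)   = 2.3875

x* = (-1.575, -0.85), lambda* = (-2.225)


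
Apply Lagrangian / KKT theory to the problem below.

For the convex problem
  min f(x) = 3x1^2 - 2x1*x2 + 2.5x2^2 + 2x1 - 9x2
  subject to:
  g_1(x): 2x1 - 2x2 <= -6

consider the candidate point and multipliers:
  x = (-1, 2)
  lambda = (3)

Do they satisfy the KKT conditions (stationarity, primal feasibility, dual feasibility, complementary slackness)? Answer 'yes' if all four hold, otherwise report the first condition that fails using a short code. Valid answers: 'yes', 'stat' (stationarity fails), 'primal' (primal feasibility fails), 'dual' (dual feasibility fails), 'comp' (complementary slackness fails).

Gradient of f: grad f(x) = Q x + c = (-8, 3)
Constraint values g_i(x) = a_i^T x - b_i:
  g_1((-1, 2)) = 0
Stationarity residual: grad f(x) + sum_i lambda_i a_i = (-2, -3)
  -> stationarity FAILS
Primal feasibility (all g_i <= 0): OK
Dual feasibility (all lambda_i >= 0): OK
Complementary slackness (lambda_i * g_i(x) = 0 for all i): OK

Verdict: the first failing condition is stationarity -> stat.

stat


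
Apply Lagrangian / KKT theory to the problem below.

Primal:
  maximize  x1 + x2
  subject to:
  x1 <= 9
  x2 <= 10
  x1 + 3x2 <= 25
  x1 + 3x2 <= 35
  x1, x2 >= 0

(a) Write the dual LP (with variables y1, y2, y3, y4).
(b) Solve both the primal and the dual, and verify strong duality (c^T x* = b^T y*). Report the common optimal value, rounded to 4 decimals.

The standard primal-dual pair for 'max c^T x s.t. A x <= b, x >= 0' is:
  Dual:  min b^T y  s.t.  A^T y >= c,  y >= 0.

So the dual LP is:
  minimize  9y1 + 10y2 + 25y3 + 35y4
  subject to:
    y1 + y3 + y4 >= 1
    y2 + 3y3 + 3y4 >= 1
    y1, y2, y3, y4 >= 0

Solving the primal: x* = (9, 5.3333).
  primal value c^T x* = 14.3333.
Solving the dual: y* = (0.6667, 0, 0.3333, 0).
  dual value b^T y* = 14.3333.
Strong duality: c^T x* = b^T y*. Confirmed.

14.3333


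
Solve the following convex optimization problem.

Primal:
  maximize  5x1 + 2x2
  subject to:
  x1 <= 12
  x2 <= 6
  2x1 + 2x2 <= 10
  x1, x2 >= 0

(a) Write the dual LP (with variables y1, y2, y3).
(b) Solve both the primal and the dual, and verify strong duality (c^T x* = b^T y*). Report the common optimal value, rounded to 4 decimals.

The standard primal-dual pair for 'max c^T x s.t. A x <= b, x >= 0' is:
  Dual:  min b^T y  s.t.  A^T y >= c,  y >= 0.

So the dual LP is:
  minimize  12y1 + 6y2 + 10y3
  subject to:
    y1 + 2y3 >= 5
    y2 + 2y3 >= 2
    y1, y2, y3 >= 0

Solving the primal: x* = (5, 0).
  primal value c^T x* = 25.
Solving the dual: y* = (0, 0, 2.5).
  dual value b^T y* = 25.
Strong duality: c^T x* = b^T y*. Confirmed.

25


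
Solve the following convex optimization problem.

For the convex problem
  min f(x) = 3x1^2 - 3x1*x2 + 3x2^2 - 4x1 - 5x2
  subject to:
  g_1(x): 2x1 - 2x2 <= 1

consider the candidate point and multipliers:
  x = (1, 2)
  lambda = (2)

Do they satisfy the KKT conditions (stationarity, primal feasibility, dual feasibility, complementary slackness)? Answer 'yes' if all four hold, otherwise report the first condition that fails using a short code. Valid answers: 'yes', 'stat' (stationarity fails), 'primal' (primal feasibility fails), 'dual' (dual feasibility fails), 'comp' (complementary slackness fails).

Gradient of f: grad f(x) = Q x + c = (-4, 4)
Constraint values g_i(x) = a_i^T x - b_i:
  g_1((1, 2)) = -3
Stationarity residual: grad f(x) + sum_i lambda_i a_i = (0, 0)
  -> stationarity OK
Primal feasibility (all g_i <= 0): OK
Dual feasibility (all lambda_i >= 0): OK
Complementary slackness (lambda_i * g_i(x) = 0 for all i): FAILS

Verdict: the first failing condition is complementary_slackness -> comp.

comp


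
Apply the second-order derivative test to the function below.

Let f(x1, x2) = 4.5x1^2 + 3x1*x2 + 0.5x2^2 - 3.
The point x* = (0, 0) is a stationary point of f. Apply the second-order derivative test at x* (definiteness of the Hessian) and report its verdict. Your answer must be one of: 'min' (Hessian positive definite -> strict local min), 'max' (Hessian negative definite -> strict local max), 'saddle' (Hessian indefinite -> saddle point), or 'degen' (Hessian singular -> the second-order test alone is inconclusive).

Compute the Hessian H = grad^2 f:
  H = [[9, 3], [3, 1]]
Verify stationarity: grad f(x*) = H x* + g = (0, 0).
Eigenvalues of H: 0, 10.
H has a zero eigenvalue (singular; positive semidefinite but not definite), so H is neither positive definite, negative definite, nor indefinite. The second-order test alone is inconclusive -> degen.
(Indeed, f is constant along the null direction of H through x*, so x* is not a strict local extremum.)

degen


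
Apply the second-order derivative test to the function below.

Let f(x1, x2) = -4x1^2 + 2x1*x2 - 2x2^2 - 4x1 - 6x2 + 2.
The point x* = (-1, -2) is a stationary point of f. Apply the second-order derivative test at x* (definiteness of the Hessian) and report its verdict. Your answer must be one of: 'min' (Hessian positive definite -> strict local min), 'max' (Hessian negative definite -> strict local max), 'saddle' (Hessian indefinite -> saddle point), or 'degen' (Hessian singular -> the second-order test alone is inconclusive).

Compute the Hessian H = grad^2 f:
  H = [[-8, 2], [2, -4]]
Verify stationarity: grad f(x*) = H x* + g = (0, 0).
Eigenvalues of H: -8.8284, -3.1716.
Both eigenvalues < 0, so H is negative definite -> x* is a strict local max.

max


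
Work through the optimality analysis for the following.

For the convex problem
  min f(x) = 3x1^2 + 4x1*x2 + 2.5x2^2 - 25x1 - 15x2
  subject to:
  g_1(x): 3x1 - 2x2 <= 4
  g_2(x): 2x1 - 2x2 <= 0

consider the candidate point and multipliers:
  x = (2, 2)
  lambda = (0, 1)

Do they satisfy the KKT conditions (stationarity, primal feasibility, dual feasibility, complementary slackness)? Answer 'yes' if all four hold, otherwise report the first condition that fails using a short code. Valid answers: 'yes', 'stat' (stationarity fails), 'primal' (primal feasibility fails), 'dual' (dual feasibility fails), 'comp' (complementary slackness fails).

Gradient of f: grad f(x) = Q x + c = (-5, 3)
Constraint values g_i(x) = a_i^T x - b_i:
  g_1((2, 2)) = -2
  g_2((2, 2)) = 0
Stationarity residual: grad f(x) + sum_i lambda_i a_i = (-3, 1)
  -> stationarity FAILS
Primal feasibility (all g_i <= 0): OK
Dual feasibility (all lambda_i >= 0): OK
Complementary slackness (lambda_i * g_i(x) = 0 for all i): OK

Verdict: the first failing condition is stationarity -> stat.

stat


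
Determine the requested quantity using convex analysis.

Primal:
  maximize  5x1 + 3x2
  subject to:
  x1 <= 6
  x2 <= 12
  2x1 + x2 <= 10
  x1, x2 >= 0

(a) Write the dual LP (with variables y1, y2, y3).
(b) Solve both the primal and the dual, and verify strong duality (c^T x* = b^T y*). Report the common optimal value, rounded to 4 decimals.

The standard primal-dual pair for 'max c^T x s.t. A x <= b, x >= 0' is:
  Dual:  min b^T y  s.t.  A^T y >= c,  y >= 0.

So the dual LP is:
  minimize  6y1 + 12y2 + 10y3
  subject to:
    y1 + 2y3 >= 5
    y2 + y3 >= 3
    y1, y2, y3 >= 0

Solving the primal: x* = (0, 10).
  primal value c^T x* = 30.
Solving the dual: y* = (0, 0, 3).
  dual value b^T y* = 30.
Strong duality: c^T x* = b^T y*. Confirmed.

30


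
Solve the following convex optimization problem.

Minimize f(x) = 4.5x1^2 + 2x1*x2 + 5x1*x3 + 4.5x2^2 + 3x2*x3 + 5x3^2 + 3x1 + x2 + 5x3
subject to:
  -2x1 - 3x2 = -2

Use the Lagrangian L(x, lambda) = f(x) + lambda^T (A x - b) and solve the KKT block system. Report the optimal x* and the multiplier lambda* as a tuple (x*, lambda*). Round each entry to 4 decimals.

Form the Lagrangian:
  L(x, lambda) = (1/2) x^T Q x + c^T x + lambda^T (A x - b)
Stationarity (grad_x L = 0): Q x + c + A^T lambda = 0.
Primal feasibility: A x = b.

This gives the KKT block system:
  [ Q   A^T ] [ x     ]   [-c ]
  [ A    0  ] [ lambda ] = [ b ]

Solving the linear system:
  x*      = (0.258, 0.4947, -0.7774)
  lambda* = (1.212)
  f(x*)   = -0.0972

x* = (0.258, 0.4947, -0.7774), lambda* = (1.212)


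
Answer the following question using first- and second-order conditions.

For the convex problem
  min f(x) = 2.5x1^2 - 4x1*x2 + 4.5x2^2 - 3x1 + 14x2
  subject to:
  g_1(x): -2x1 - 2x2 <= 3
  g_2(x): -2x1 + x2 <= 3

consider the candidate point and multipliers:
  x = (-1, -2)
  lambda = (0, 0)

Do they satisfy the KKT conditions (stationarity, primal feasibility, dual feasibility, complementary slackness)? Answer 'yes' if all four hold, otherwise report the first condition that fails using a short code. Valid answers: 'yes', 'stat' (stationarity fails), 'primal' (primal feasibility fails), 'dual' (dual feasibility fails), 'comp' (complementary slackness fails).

Gradient of f: grad f(x) = Q x + c = (0, 0)
Constraint values g_i(x) = a_i^T x - b_i:
  g_1((-1, -2)) = 3
  g_2((-1, -2)) = -3
Stationarity residual: grad f(x) + sum_i lambda_i a_i = (0, 0)
  -> stationarity OK
Primal feasibility (all g_i <= 0): FAILS
Dual feasibility (all lambda_i >= 0): OK
Complementary slackness (lambda_i * g_i(x) = 0 for all i): OK

Verdict: the first failing condition is primal_feasibility -> primal.

primal


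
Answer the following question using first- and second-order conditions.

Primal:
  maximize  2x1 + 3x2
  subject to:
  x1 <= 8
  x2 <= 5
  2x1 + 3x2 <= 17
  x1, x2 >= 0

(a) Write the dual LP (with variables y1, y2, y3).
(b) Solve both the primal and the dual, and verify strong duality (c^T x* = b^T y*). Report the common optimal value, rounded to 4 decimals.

The standard primal-dual pair for 'max c^T x s.t. A x <= b, x >= 0' is:
  Dual:  min b^T y  s.t.  A^T y >= c,  y >= 0.

So the dual LP is:
  minimize  8y1 + 5y2 + 17y3
  subject to:
    y1 + 2y3 >= 2
    y2 + 3y3 >= 3
    y1, y2, y3 >= 0

Solving the primal: x* = (1, 5).
  primal value c^T x* = 17.
Solving the dual: y* = (0, 0, 1).
  dual value b^T y* = 17.
Strong duality: c^T x* = b^T y*. Confirmed.

17


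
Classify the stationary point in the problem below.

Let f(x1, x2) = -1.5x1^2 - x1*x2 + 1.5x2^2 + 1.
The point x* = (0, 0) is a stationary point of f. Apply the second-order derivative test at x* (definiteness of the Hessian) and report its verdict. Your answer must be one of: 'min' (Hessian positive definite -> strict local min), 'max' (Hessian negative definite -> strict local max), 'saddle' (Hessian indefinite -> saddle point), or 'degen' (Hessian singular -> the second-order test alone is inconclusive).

Compute the Hessian H = grad^2 f:
  H = [[-3, -1], [-1, 3]]
Verify stationarity: grad f(x*) = H x* + g = (0, 0).
Eigenvalues of H: -3.1623, 3.1623.
Eigenvalues have mixed signs, so H is indefinite -> x* is a saddle point.

saddle
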